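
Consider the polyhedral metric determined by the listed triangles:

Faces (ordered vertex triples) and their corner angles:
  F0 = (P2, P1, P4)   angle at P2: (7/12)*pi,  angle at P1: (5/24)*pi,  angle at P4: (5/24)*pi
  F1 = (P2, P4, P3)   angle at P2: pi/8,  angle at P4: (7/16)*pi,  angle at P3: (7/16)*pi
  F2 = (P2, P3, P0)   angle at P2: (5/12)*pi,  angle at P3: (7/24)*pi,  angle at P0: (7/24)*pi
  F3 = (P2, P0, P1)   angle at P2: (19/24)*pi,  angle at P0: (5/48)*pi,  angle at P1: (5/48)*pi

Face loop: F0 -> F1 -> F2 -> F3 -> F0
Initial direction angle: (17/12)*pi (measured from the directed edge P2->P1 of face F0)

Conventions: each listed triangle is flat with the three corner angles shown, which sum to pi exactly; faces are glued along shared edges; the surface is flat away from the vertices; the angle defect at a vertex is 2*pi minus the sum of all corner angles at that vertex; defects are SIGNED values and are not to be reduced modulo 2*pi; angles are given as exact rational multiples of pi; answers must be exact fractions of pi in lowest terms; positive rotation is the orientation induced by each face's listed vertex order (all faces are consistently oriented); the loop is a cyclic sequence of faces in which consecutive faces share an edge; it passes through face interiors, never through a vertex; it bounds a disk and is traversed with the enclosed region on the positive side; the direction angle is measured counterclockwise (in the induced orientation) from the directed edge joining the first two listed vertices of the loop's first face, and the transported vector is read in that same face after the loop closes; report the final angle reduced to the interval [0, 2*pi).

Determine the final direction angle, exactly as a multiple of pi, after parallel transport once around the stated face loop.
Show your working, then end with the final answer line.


enclosed vertex P2: corner angles sum to (23/12)*pi, defect = 2*pi - (23/12)*pi = pi/12
holonomy = initial angle + sum of enclosed defects (mod 2*pi), positive in the induced orientation
final angle = (17/12)*pi + pi/12 = (3/2)*pi (mod 2*pi)

Answer: final direction angle = (3/2)*pi


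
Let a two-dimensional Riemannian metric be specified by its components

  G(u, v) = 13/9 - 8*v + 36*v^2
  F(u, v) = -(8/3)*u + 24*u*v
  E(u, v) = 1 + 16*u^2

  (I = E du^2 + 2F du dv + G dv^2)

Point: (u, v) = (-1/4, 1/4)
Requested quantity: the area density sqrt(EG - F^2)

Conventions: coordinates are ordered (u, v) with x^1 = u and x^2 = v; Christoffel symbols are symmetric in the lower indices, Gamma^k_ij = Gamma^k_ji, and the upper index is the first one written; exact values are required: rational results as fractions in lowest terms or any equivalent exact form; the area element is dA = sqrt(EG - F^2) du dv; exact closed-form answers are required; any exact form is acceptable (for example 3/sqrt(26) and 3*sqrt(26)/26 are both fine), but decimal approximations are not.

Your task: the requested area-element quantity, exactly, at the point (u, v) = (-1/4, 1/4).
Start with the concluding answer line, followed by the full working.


Answer: sqrt(EG - F^2) = sqrt(97)/6

E = 2, F = -5/6, G = 61/36; EG - F^2 = 97/36


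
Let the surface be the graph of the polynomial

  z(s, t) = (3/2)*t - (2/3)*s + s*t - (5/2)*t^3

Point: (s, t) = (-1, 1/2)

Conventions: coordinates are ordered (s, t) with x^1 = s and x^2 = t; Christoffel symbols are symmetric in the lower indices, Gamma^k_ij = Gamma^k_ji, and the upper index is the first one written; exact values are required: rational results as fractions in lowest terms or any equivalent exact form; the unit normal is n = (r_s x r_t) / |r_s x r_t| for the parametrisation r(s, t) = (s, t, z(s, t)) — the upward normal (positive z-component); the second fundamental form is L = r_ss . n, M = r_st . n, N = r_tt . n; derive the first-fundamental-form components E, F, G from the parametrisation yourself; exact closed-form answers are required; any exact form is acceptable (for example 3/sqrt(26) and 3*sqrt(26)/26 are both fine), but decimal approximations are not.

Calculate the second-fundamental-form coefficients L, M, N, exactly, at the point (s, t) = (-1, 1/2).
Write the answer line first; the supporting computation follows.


Answer: L = 0, M = 24/41, N = -180/41

z_s = -1/6, z_t = -11/8, z_ss = 0, z_st = 1, z_tt = -15/2
E = 37/36, F = 11/48, G = 185/64; answer radicand W^2 = 1681/576
unnormalised second-form numerators: l = 0, m = 1, n = -15/2; L = l/sqrt(1681/576), and similarly M = m/sqrt(W^2), N = n/sqrt(W^2)


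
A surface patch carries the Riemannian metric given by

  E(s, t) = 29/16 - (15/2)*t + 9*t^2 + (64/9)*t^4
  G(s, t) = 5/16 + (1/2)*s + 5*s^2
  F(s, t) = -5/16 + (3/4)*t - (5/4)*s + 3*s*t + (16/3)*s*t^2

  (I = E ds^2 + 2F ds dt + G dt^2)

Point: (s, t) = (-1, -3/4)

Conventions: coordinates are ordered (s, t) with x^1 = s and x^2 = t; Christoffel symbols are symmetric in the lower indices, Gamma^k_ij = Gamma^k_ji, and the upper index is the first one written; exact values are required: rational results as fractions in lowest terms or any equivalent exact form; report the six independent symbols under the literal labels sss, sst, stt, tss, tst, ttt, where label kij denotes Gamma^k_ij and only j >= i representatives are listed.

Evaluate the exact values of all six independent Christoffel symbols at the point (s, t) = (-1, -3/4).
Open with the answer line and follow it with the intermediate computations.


Answer: Gamma_sss = 192/2267, Gamma_sst = -2598/2267, Gamma_stt = 1617/2267, Gamma_tss = 7552/2267, Gamma_tst = -2440/2267, Gamma_ttt = 126/2267

E = 59/4, F = -3/8, G = 77/16 at the point
E_s = 0, E_t = -33, F_s = -1/2, F_t = 23/4, G_s = -19/2, G_t = 0
EG - F^2 = 2267/32;  g^inv = (32/2267) * [[77/16, 3/8], [3/8, 59/4]]
first-kind symbols [ij,l] = (1/2)(d_i g_jl + d_j g_il - d_l g_ij): [ss,s] = E_s/2 = 0, [ss,t] = F_s - E_t/2 = 16, [st,s] = E_t/2 = -33/2, [st,t] = G_s/2 = -19/4, [tt,s] = F_t - G_s/2 = 21/2, [tt,t] = G_t/2 = 0
Gamma^s_ij = (G*[ij,s] - F*[ij,t])/(EG - F^2), Gamma^t_ij = (E*[ij,t] - F*[ij,s])/(EG - F^2)


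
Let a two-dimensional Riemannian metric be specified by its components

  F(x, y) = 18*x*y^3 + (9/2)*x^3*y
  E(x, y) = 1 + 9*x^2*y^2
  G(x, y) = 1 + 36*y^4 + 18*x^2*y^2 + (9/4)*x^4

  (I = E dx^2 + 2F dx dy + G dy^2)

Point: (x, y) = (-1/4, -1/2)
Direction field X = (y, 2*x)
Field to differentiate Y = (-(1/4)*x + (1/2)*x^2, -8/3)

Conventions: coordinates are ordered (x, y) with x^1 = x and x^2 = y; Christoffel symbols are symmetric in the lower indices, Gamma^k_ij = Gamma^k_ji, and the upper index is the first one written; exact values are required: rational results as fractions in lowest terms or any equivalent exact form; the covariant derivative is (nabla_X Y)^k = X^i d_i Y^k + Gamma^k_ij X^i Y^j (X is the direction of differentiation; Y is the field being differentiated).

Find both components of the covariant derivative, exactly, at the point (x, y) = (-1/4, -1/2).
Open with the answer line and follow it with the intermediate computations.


Answer: (nabla_X Y)^x = -9893/15076, (nabla_X Y)^y = -116127/30152

E = 73/64, F = 153/256, G = 3625/1024 at the point
E_x = -9/8, E_y = -9/16, F_x = -171/64, F_y = -441/128, G_x = -153/64, G_y = -153/8
EG - F^2 = 3769/1024;  g^inv = (1024/3769) * [[3625/1024, -153/256], [-153/256, 73/64]]
first-kind symbols [ij,l] = (1/2)(d_i g_jl + d_j g_il - d_l g_ij): [xx,x] = E_x/2 = -9/16, [xx,y] = F_x - E_y/2 = -153/64, [xy,x] = E_y/2 = -9/32, [xy,y] = G_x/2 = -153/128, [yy,x] = F_y - G_x/2 = -9/4, [yy,y] = G_y/2 = -153/16
Gamma^x_ij = (G*[ij,x] - F*[ij,y])/(EG - F^2), Gamma^y_ij = (E*[ij,y] - F*[ij,x])/(EG - F^2)
Gamma_xxx = -576/3769, Gamma_xxy = -288/3769, Gamma_xyy = -2304/3769, Gamma_yxx = -2448/3769, Gamma_yxy = -1224/3769, Gamma_yyy = -9792/3769
X = (-1/2, -1/2), Y = (3/32, -8/3) at the point


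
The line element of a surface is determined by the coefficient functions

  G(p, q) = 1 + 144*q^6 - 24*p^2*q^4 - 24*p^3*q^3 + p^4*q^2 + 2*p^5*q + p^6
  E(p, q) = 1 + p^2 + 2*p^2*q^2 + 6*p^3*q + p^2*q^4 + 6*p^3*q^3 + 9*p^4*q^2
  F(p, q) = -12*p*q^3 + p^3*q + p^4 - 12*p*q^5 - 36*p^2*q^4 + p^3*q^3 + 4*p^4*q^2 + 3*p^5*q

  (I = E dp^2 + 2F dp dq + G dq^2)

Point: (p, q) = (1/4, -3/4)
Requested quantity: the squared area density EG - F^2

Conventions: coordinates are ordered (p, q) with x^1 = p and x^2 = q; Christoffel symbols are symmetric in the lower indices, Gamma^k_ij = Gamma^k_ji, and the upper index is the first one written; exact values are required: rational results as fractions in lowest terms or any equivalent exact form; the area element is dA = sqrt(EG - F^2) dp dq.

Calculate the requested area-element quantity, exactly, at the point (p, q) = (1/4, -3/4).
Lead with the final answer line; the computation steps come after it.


Answer: EG - F^2 = 27009/1024

E = 17/16, F = 161/128, G = 26945/1024; EG - F^2 = 27009/1024


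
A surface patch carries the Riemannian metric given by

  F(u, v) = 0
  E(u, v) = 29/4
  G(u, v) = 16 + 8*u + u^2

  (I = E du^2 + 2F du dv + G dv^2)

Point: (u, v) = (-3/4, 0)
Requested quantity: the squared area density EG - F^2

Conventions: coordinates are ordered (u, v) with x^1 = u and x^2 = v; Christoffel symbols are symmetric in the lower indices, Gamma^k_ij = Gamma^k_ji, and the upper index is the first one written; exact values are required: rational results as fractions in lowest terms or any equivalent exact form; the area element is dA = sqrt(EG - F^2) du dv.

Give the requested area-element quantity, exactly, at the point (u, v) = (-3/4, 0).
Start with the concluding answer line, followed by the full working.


Answer: EG - F^2 = 4901/64

E = 29/4, F = 0, G = 169/16; EG - F^2 = 4901/64


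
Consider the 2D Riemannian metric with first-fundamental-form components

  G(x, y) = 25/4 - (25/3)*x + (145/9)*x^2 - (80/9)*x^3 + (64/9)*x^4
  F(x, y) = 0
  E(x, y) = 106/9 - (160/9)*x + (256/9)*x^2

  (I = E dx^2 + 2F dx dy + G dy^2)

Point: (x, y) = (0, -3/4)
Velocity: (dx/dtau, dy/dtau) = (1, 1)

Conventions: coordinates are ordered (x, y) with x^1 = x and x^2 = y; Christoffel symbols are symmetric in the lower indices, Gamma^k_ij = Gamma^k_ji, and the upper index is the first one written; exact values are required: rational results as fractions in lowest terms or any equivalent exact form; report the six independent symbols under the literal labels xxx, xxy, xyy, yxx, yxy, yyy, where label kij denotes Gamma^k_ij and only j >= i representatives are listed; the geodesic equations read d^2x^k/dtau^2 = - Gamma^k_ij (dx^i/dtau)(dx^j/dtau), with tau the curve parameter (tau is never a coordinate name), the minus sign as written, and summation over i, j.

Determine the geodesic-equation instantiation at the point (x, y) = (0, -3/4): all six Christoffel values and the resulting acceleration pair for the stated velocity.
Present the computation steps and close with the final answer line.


E = 106/9, F = 0, G = 25/4 at the point
E_x = -160/9, E_y = 0, F_x = 0, F_y = 0, G_x = -25/3, G_y = 0
EG - F^2 = 1325/18;  g^inv = (18/1325) * [[25/4, 0], [0, 106/9]]
first-kind symbols [ij,l] = (1/2)(d_i g_jl + d_j g_il - d_l g_ij): [xx,x] = E_x/2 = -80/9, [xx,y] = F_x - E_y/2 = 0, [xy,x] = E_y/2 = 0, [xy,y] = G_x/2 = -25/6, [yy,x] = F_y - G_x/2 = 25/6, [yy,y] = G_y/2 = 0
Gamma^x_ij = (G*[ij,x] - F*[ij,y])/(EG - F^2), Gamma^y_ij = (E*[ij,y] - F*[ij,x])/(EG - F^2)
Gamma_xxx = -40/53, Gamma_xxy = 0, Gamma_xyy = 75/212, Gamma_yxx = 0, Gamma_yxy = -2/3, Gamma_yyy = 0
d^2x/dtau^2 = -(Gamma_xxx*(1)^2 + 2*Gamma_xxy*(1)*(1) + Gamma_xyy*(1)^2) = 85/212
d^2y/dtau^2 = -(Gamma_yxx*(1)^2 + 2*Gamma_yxy*(1)*(1) + Gamma_yyy*(1)^2) = 4/3

Answer: Gamma_xxx = -40/53, Gamma_xxy = 0, Gamma_xyy = 75/212, Gamma_yxx = 0, Gamma_yxy = -2/3, Gamma_yyy = 0; accelerations (d^2x/dtau^2, d^2y/dtau^2) = (85/212, 4/3)


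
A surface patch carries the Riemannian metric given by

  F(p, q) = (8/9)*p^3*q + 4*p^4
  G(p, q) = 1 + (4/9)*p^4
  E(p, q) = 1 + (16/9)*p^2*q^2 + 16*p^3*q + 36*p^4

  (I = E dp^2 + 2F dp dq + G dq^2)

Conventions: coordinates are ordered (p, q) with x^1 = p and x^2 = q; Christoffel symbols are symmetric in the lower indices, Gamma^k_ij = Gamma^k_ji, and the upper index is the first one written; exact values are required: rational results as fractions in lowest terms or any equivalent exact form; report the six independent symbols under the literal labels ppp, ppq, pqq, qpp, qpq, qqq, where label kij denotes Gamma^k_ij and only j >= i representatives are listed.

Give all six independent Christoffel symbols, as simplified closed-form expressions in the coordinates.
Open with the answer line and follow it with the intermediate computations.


Answer: Gamma_ppp = (648*p^3 + 216*p^2*q + 16*p*q^2)/(328*p^4 + 144*p^3*q + 16*p^2*q^2 + 9), Gamma_ppq = (72*p^3 + 16*p^2*q)/(328*p^4 + 144*p^3*q + 16*p^2*q^2 + 9), Gamma_pqq = 0, Gamma_qpp = (72*p^3 + 8*p^2*q)/(328*p^4 + 144*p^3*q + 16*p^2*q^2 + 9), Gamma_qpq = 8*p^3/(328*p^4 + 144*p^3*q + 16*p^2*q^2 + 9), Gamma_qqq = 0

E = 1 + (16/9)*p^2*q^2 + 16*p^3*q + 36*p^4; F = (8/9)*p^3*q + 4*p^4; G = 1 + (4/9)*p^4
Gamma^k_ij = (1/2) g^{kl} (d_i g_jl + d_j g_il - d_l g_ij), with g^inv = (1/(EG-F^2)) [[G, -F], [-F, E]]
first partials: E_p = (32/9)*p*q^2 + 48*p^2*q + 144*p^3, E_q = (32/9)*p^2*q + 16*p^3, F_p = (8/3)*p^2*q + 16*p^3, F_q = (8/9)*p^3, G_p = (16/9)*p^3, G_q = 0
D = EG - F^2 = 1 + (16/9)*p^2*q^2 + 16*p^3*q + (328/9)*p^4
expanded: Gamma^p_pp = (G E_p - 2F F_p + F E_q)/(2D), Gamma^p_pq = (G E_q - F G_p)/(2D), Gamma^p_qq = (2G F_q - G G_p - F G_q)/(2D), Gamma^q_pp = (2E F_p - E E_q - F E_p)/(2D), Gamma^q_pq = (E G_p - F E_q)/(2D), Gamma^q_qq = (E G_q - 2F F_q + F G_p)/(2D); substitute and cancel common factors


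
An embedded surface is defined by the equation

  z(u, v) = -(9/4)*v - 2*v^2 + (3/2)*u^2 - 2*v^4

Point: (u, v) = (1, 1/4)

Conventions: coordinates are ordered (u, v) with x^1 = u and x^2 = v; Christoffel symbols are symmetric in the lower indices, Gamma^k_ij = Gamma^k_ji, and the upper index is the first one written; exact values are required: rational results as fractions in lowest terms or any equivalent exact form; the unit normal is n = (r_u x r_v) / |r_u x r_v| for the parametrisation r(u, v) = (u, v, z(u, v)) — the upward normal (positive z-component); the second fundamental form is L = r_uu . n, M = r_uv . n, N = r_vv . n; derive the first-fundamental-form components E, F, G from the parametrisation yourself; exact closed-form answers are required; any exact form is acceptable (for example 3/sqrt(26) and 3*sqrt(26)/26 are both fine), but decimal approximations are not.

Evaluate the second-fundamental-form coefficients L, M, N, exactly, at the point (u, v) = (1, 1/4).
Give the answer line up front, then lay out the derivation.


Answer: L = 24/37, M = 0, N = -44/37

z_u = 3, z_v = -27/8, z_uu = 3, z_uv = 0, z_vv = -11/2
E = 10, F = -81/8, G = 793/64; answer radicand W^2 = 1369/64
unnormalised second-form numerators: l = 3, m = 0, n = -11/2; L = l/sqrt(1369/64), and similarly M = m/sqrt(W^2), N = n/sqrt(W^2)


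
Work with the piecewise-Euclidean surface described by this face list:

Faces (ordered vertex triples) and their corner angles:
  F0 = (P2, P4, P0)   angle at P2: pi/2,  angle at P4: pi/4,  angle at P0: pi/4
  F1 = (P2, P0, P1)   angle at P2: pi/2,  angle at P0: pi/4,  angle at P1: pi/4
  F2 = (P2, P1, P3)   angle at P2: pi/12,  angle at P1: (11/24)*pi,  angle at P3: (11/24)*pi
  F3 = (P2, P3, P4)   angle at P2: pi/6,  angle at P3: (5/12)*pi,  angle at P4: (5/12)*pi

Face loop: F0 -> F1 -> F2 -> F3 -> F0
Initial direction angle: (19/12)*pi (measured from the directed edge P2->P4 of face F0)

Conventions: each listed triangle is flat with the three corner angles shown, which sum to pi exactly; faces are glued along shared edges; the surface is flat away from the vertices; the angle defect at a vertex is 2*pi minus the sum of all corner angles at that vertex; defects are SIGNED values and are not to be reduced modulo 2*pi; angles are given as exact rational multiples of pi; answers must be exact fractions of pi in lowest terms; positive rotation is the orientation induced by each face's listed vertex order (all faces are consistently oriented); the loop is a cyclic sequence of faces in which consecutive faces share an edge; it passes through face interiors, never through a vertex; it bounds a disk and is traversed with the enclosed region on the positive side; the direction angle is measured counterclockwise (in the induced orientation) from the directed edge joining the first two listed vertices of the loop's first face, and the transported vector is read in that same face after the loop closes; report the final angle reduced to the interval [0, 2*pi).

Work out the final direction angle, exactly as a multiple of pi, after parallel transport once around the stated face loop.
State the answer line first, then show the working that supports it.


Answer: final direction angle = pi/3

enclosed vertex P2: corner angles sum to (5/4)*pi, defect = 2*pi - (5/4)*pi = (3/4)*pi
summing the enclosed defects onto the initial angle, mod 2*pi in the induced orientation:
final angle = (19/12)*pi + (3/4)*pi = pi/3 (mod 2*pi)


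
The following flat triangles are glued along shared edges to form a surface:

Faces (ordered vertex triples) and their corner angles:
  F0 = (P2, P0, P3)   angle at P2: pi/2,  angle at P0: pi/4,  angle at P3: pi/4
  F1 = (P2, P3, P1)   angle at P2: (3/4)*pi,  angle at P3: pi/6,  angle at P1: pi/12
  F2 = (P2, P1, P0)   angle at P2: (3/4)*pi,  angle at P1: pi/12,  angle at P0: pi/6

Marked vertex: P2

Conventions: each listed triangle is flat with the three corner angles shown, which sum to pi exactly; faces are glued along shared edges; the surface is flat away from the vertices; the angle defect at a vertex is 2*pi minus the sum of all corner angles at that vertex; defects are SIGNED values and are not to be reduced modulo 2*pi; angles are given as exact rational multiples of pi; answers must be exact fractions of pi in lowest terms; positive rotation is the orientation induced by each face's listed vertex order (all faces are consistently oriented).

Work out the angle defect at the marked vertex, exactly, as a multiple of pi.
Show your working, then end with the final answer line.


Sum of corner angles at P2: 2*pi
defect = 2*pi - 2*pi

Answer: defect(P2) = 0


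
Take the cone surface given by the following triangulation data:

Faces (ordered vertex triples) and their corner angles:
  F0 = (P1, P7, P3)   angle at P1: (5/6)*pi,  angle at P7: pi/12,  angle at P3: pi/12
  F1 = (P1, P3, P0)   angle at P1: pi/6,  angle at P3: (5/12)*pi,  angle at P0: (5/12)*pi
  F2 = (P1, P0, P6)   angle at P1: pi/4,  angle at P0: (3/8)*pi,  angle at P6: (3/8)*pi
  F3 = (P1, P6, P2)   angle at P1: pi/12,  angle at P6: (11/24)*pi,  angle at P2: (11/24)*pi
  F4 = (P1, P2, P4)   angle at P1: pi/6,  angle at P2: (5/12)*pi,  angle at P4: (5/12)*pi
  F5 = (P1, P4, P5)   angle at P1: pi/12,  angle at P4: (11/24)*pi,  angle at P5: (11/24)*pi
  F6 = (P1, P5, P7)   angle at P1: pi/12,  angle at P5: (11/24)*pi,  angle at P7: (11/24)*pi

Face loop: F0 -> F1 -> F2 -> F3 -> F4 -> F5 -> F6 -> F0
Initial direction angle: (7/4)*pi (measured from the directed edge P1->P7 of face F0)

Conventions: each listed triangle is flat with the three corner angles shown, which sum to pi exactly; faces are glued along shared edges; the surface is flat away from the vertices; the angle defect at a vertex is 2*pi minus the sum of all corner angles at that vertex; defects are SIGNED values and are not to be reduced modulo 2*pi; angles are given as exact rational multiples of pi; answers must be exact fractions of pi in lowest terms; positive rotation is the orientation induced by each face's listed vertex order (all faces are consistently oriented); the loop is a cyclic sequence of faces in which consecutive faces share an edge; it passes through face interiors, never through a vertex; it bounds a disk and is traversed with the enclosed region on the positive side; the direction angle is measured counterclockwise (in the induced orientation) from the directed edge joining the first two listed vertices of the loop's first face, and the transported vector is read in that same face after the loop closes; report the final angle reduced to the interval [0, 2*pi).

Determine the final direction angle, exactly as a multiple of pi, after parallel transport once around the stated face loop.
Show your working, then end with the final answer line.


enclosed vertex P1: corner angles sum to (5/3)*pi, defect = 2*pi - (5/3)*pi = pi/3
adding the enclosed defects to the starting angle (mod 2*pi, induced orientation) gives the holonomy
final angle = (7/4)*pi + pi/3 = pi/12 (mod 2*pi)

Answer: final direction angle = pi/12


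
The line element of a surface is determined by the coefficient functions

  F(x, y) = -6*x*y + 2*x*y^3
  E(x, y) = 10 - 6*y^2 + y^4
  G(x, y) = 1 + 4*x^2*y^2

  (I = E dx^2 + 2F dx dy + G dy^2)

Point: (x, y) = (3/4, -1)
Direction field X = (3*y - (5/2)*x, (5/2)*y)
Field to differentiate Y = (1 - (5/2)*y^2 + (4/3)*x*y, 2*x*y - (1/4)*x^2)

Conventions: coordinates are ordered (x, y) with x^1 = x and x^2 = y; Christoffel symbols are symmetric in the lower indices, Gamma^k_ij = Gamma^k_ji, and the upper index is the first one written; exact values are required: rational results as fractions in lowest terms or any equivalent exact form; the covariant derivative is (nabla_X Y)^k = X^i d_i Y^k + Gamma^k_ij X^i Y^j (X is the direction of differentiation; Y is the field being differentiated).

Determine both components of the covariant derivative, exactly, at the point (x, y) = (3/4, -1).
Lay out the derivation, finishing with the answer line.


E = 5, F = 3, G = 13/4 at the point
E_x = 0, E_y = 8, F_x = 4, F_y = 0, G_x = 6, G_y = -9/2
EG - F^2 = 29/4;  g^inv = (4/29) * [[13/4, -3], [-3, 5]]
first-kind symbols [ij,l] = (1/2)(d_i g_jl + d_j g_il - d_l g_ij): [xx,x] = E_x/2 = 0, [xx,y] = F_x - E_y/2 = 0, [xy,x] = E_y/2 = 4, [xy,y] = G_x/2 = 3, [yy,x] = F_y - G_x/2 = -3, [yy,y] = G_y/2 = -9/4
Gamma^x_ij = (G*[ij,x] - F*[ij,y])/(EG - F^2), Gamma^y_ij = (E*[ij,y] - F*[ij,x])/(EG - F^2)
Gamma_xxx = 0, Gamma_xxy = 16/29, Gamma_xyy = -12/29, Gamma_yxx = 0, Gamma_yxy = 12/29, Gamma_yyy = -9/29
X = (-39/8, -5/2), Y = (-5/2, -105/64) at the point

Answer: (nabla_X Y)^x = -271/116, (nabla_X Y)^y = 23109/1856


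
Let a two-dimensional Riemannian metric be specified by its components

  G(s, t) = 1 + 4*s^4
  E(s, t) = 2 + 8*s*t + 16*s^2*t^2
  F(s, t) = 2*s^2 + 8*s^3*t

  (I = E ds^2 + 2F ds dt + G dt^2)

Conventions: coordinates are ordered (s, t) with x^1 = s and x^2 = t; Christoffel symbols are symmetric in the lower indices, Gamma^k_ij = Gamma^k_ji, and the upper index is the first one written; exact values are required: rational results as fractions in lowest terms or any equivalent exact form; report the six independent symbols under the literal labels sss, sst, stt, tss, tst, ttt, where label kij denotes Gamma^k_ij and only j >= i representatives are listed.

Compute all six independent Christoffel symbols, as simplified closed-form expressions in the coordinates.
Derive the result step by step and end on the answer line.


E = 2 + 8*s*t + 16*s^2*t^2; F = 2*s^2 + 8*s^3*t; G = 1 + 4*s^4
Gamma^k_ij = (1/2) g^{kl} (d_i g_jl + d_j g_il - d_l g_ij), with g^inv = (1/(EG-F^2)) [[G, -F], [-F, E]]
first partials: E_s = 8*t + 32*s*t^2, E_t = 8*s + 32*s^2*t, F_s = 4*s + 24*s^2*t, F_t = 8*s^3, G_s = 16*s^3, G_t = 0
D = EG - F^2 = 2 + 8*s*t + 16*s^2*t^2 + 4*s^4
expanded: Gamma^s_ss = (G E_s - 2F F_s + F E_t)/(2D), Gamma^s_st = (G E_t - F G_s)/(2D), Gamma^s_tt = (2G F_t - G G_s - F G_t)/(2D), Gamma^t_ss = (2E F_s - E E_t - F E_s)/(2D), Gamma^t_st = (E G_s - F E_t)/(2D), Gamma^t_tt = (E G_t - 2F F_t + F G_s)/(2D); substitute and cancel common factors

Answer: Gamma_sss = (8*s*t^2 + 2*t)/(2*s^4 + 8*s^2*t^2 + 4*s*t + 1), Gamma_sst = (8*s^2*t + 2*s)/(2*s^4 + 8*s^2*t^2 + 4*s*t + 1), Gamma_stt = 0, Gamma_tss = 4*s^2*t/(2*s^4 + 8*s^2*t^2 + 4*s*t + 1), Gamma_tst = 4*s^3/(2*s^4 + 8*s^2*t^2 + 4*s*t + 1), Gamma_ttt = 0


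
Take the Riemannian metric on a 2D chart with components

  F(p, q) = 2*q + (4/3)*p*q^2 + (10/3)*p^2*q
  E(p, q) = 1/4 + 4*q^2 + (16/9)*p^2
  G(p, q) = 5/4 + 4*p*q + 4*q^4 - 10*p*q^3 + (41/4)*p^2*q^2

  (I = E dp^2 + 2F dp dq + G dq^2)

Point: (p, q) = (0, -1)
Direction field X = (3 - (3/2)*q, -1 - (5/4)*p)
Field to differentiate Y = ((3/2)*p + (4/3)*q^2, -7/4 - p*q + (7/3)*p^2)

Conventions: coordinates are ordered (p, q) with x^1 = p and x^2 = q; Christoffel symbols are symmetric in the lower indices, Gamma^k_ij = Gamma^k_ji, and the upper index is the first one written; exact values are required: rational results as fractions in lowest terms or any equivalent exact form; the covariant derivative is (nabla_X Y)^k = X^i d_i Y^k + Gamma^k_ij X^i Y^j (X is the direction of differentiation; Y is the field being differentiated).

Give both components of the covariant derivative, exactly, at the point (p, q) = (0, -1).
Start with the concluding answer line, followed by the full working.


Answer: (nabla_X Y)^p = 64777/3516, (nabla_X Y)^q = 5360/879

E = 17/4, F = -2, G = 21/4 at the point
E_p = 0, E_q = -8, F_p = 4/3, F_q = 2, G_p = 6, G_q = -16
EG - F^2 = 293/16;  g^inv = (16/293) * [[21/4, 2], [2, 17/4]]
first-kind symbols [ij,l] = (1/2)(d_i g_jl + d_j g_il - d_l g_ij): [pp,p] = E_p/2 = 0, [pp,q] = F_p - E_q/2 = 16/3, [pq,p] = E_q/2 = -4, [pq,q] = G_p/2 = 3, [qq,p] = F_q - G_p/2 = -1, [qq,q] = G_q/2 = -8
Gamma^p_ij = (G*[ij,p] - F*[ij,q])/(EG - F^2), Gamma^q_ij = (E*[ij,q] - F*[ij,p])/(EG - F^2)
Gamma_ppp = 512/879, Gamma_ppq = -240/293, Gamma_pqq = -340/293, Gamma_qpp = 1088/879, Gamma_qpq = 76/293, Gamma_qqq = -576/293
X = (9/2, -1), Y = (4/3, -7/4) at the point


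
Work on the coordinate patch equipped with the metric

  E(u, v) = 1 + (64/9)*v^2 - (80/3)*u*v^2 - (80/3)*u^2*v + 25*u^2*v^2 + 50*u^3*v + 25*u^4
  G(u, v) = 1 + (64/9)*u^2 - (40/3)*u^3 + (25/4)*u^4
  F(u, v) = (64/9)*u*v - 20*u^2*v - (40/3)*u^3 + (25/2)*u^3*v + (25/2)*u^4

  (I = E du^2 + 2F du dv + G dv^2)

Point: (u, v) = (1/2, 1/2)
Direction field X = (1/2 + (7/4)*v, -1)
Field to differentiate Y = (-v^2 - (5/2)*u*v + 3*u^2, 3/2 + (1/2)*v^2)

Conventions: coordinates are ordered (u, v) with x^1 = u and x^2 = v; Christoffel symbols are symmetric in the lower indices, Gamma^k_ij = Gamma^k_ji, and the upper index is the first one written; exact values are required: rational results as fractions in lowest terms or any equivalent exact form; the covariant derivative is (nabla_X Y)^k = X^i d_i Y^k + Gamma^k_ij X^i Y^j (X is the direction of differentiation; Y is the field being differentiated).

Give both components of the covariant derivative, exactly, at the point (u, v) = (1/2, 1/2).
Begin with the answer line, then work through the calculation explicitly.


Answer: (nabla_X Y)^u = 12325/3104, (nabla_X Y)^v = -65/776

E = 85/36, F = -119/144, G = 865/576 at the point
E_u = 35/2, E_v = -7/18, F_u = -793/144, F_v = 17/144, G_u = 17/72, G_v = 0
EG - F^2 = 1649/576;  g^inv = (576/1649) * [[865/576, 119/144], [119/144, 85/36]]
first-kind symbols [ij,l] = (1/2)(d_i g_jl + d_j g_il - d_l g_ij): [uu,u] = E_u/2 = 35/4, [uu,v] = F_u - E_v/2 = -85/16, [uv,u] = E_v/2 = -7/36, [uv,v] = G_u/2 = 17/144, [vv,u] = F_v - G_u/2 = 0, [vv,v] = G_v/2 = 0
Gamma^u_ij = (G*[ij,u] - F*[ij,v])/(EG - F^2), Gamma^v_ij = (E*[ij,v] - F*[ij,u])/(EG - F^2)
Gamma_uuu = 5040/1649, Gamma_uuv = -112/1649, Gamma_uvv = 0, Gamma_vuu = -180/97, Gamma_vuv = 4/97, Gamma_vvv = 0
X = (11/8, -1), Y = (-1/8, 13/8) at the point


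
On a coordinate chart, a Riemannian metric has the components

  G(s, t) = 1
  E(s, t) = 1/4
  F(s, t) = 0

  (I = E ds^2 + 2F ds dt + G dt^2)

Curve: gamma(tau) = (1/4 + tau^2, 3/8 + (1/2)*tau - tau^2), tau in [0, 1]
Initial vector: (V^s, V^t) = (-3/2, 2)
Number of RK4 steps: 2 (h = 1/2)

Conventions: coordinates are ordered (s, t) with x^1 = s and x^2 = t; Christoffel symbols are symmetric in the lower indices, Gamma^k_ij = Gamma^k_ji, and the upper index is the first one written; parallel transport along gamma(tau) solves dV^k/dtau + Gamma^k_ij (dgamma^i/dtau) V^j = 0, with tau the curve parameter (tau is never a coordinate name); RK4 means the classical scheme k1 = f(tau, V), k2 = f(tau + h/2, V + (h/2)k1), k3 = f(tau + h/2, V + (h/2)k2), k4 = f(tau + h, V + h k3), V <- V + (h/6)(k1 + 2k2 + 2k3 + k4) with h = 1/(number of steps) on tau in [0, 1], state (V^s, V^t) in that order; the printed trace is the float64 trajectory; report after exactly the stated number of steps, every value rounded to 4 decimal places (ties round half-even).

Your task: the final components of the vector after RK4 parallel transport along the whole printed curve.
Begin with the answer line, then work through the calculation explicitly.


Answer: V^s = -1.5000, V^t = 2.0000

gamma'(tau) = (2*tau, 1/2 - 2*tau); f(tau, V)^k = -Gamma^k_ij(gamma(tau)) gamma'^i(tau) V^j; h = 1/2; intermediate values shown to 6 dp
curve data and Christoffel symbols at the stage parameters:
  tau = 0.000000: gamma = (0.250000, 0.375000), gamma' = (0.000000, 0.500000); Gamma_sss = 0.000000, Gamma_sst = 0.000000, Gamma_stt = 0.000000, Gamma_tss = 0.000000, Gamma_tst = 0.000000, Gamma_ttt = 0.000000
  tau = 0.250000: gamma = (0.312500, 0.437500), gamma' = (0.500000, 0.000000); Gamma_sss = 0.000000, Gamma_sst = 0.000000, Gamma_stt = 0.000000, Gamma_tss = 0.000000, Gamma_tst = 0.000000, Gamma_ttt = 0.000000
  tau = 0.500000: gamma = (0.500000, 0.375000), gamma' = (1.000000, -0.500000); Gamma_sss = 0.000000, Gamma_sst = 0.000000, Gamma_stt = 0.000000, Gamma_tss = 0.000000, Gamma_tst = 0.000000, Gamma_ttt = 0.000000
  tau = 0.750000: gamma = (0.812500, 0.187500), gamma' = (1.500000, -1.000000); Gamma_sss = 0.000000, Gamma_sst = 0.000000, Gamma_stt = 0.000000, Gamma_tss = 0.000000, Gamma_tst = 0.000000, Gamma_ttt = 0.000000
  tau = 1.000000: gamma = (1.250000, -0.125000), gamma' = (2.000000, -1.500000); Gamma_sss = 0.000000, Gamma_sst = 0.000000, Gamma_stt = 0.000000, Gamma_tss = 0.000000, Gamma_tst = 0.000000, Gamma_ttt = 0.000000
step 0: V^s = -1.5000, V^t = 2.0000
step 1: k1 = (0.000000, 0.000000), k2 = (0.000000, 0.000000), k3 = (0.000000, 0.000000), k4 = (0.000000, 0.000000); V <- V + (h/6)(k1 + 2k2 + 2k3 + k4): V^s = -1.5000, V^t = 2.0000
step 2: k1 = (0.000000, 0.000000), k2 = (0.000000, 0.000000), k3 = (0.000000, 0.000000), k4 = (0.000000, 0.000000); V <- V + (h/6)(k1 + 2k2 + 2k3 + k4): V^s = -1.5000, V^t = 2.0000


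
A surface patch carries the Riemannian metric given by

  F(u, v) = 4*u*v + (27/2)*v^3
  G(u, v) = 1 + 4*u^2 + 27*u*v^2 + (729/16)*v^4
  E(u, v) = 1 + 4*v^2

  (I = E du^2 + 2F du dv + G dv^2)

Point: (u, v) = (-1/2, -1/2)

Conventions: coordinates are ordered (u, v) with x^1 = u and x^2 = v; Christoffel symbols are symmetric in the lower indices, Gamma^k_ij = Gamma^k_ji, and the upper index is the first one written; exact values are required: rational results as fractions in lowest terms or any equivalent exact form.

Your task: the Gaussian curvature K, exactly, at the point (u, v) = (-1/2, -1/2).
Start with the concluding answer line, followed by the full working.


Answer: K = -262144/400689

E = 2, F = -11/16, G = 377/256, EG - F^2 = 633/256 at the point
E_u = 0, E_v = -4, F_u = -2, F_v = 65/8, G_u = 11/4, G_v = -297/32
E_vv = 8, F_uv = 4, G_uu = 8
Brioschi: K = (det M1 - det M2) / (EG - F^2)^2 with the standard first/second-derivative matrices M1, M2.
M1 = [[-E_vv/2 + F_uv - G_uu/2, E_u/2, F_u - E_v/2], [F_v - G_u/2, E, F], [G_v/2, F, G]] = [[-4, 0, 0], [27/4, 2, -11/16], [-297/64, -11/16, 377/256]]; det M1 = -633/64
M2 = [[0, E_v/2, G_u/2], [E_v/2, E, F], [G_u/2, F, G]] = [[0, -2, 11/8], [-2, 2, -11/16], [11/8, -11/16, 377/256]]; det M2 = -377/64
det M1 - det M2 = -4; K = -4 / (633/256)^2 = -262144/400689


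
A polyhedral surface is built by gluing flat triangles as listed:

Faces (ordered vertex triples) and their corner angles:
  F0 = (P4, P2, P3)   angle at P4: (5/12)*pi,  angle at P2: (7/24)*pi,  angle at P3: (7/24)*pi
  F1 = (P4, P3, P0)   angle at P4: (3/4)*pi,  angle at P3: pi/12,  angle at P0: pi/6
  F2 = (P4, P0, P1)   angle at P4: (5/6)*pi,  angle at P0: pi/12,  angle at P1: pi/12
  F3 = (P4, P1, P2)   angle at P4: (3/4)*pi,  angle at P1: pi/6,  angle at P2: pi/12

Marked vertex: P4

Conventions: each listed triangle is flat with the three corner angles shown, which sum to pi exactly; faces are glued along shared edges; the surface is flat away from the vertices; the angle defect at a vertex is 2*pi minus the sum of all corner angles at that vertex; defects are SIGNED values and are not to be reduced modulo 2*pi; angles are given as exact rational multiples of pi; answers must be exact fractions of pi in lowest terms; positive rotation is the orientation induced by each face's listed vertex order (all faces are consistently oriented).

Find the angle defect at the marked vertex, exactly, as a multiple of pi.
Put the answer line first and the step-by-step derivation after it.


Answer: defect(P4) = (-3/4)*pi

Sum of corner angles at P4: (11/4)*pi
defect = 2*pi - (11/4)*pi


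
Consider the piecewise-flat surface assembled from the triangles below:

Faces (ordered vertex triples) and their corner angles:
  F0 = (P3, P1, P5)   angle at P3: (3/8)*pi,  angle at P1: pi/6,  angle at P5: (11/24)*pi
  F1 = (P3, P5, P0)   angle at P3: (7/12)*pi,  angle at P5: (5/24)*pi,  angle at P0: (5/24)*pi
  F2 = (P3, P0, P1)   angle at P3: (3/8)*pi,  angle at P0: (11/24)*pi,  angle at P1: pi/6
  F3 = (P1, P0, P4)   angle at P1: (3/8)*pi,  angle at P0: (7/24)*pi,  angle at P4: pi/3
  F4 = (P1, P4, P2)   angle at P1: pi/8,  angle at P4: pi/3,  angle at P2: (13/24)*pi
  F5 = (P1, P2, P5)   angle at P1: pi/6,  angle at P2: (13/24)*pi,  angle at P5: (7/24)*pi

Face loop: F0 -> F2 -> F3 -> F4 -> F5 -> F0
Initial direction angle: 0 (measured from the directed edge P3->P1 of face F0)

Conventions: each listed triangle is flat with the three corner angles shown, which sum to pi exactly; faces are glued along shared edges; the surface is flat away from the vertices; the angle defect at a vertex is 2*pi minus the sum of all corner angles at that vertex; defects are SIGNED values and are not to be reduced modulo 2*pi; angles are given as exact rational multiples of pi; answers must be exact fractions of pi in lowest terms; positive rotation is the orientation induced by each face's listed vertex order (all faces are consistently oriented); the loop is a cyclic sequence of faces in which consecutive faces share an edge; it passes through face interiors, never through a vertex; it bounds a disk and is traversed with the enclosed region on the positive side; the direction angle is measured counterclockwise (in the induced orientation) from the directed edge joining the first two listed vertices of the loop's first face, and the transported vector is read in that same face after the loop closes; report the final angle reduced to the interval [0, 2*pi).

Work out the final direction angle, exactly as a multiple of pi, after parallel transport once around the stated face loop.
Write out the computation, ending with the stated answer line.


enclosed vertex P1: corner angles sum to pi, defect = 2*pi - pi = pi
adding the enclosed defects to the starting angle (mod 2*pi, induced orientation) gives the holonomy
final angle = 0 + pi = pi (mod 2*pi)

Answer: final direction angle = pi


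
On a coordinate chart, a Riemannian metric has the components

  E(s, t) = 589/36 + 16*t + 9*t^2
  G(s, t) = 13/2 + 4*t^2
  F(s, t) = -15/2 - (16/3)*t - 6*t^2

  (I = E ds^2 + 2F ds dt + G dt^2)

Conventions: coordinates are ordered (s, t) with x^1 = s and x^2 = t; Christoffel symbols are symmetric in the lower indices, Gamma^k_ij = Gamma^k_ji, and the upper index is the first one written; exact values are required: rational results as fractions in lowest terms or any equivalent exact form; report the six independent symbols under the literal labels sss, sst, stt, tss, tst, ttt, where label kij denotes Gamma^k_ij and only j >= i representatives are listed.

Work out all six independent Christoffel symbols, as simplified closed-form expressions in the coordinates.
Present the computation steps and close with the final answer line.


E = 589/36 + 16*t + 9*t^2; F = -15/2 - (16/3)*t - 6*t^2; G = 13/2 + 4*t^2
Gamma^k_ij = (1/2) g^{kl} (d_i g_jl + d_j g_il - d_l g_ij), with g^inv = (1/(EG-F^2)) [[G, -F], [-F, E]]
first partials: E_s = 0, E_t = 16 + 18*t, F_s = 0, F_t = -16/3 - 12*t, G_s = 0, G_t = 8*t
D = EG - F^2 = 3607/72 + 24*t + (11/2)*t^2
expanded: Gamma^s_ss = (G E_s - 2F F_s + F E_t)/(2D), Gamma^s_st = (G E_t - F G_s)/(2D), Gamma^s_tt = (2G F_t - G G_s - F G_t)/(2D), Gamma^t_ss = (2E F_s - E E_t - F E_s)/(2D), Gamma^t_st = (E G_s - F E_t)/(2D), Gamma^t_tt = (E G_t - 2F F_t + F G_s)/(2D); substitute and cancel common factors

Answer: Gamma_sss = (-3888*t^3 - 6912*t^2 - 7932*t - 4320)/(396*t^2 + 1728*t + 3607), Gamma_sst = (2592*t^3 + 2304*t^2 + 4212*t + 3744)/(396*t^2 + 1728*t + 3607), Gamma_stt = (-1728*t^3 - 3456*t - 2496)/(396*t^2 + 1728*t + 3607), Gamma_tss = (-5832*t^3 - 15552*t^2 - 19818*t - 9424)/(396*t^2 + 1728*t + 3607), Gamma_tst = (3888*t^3 + 6912*t^2 + 7932*t + 4320)/(396*t^2 + 1728*t + 3607), Gamma_ttt = (-2592*t^3 - 2304*t^2 - 3816*t - 2880)/(396*t^2 + 1728*t + 3607)


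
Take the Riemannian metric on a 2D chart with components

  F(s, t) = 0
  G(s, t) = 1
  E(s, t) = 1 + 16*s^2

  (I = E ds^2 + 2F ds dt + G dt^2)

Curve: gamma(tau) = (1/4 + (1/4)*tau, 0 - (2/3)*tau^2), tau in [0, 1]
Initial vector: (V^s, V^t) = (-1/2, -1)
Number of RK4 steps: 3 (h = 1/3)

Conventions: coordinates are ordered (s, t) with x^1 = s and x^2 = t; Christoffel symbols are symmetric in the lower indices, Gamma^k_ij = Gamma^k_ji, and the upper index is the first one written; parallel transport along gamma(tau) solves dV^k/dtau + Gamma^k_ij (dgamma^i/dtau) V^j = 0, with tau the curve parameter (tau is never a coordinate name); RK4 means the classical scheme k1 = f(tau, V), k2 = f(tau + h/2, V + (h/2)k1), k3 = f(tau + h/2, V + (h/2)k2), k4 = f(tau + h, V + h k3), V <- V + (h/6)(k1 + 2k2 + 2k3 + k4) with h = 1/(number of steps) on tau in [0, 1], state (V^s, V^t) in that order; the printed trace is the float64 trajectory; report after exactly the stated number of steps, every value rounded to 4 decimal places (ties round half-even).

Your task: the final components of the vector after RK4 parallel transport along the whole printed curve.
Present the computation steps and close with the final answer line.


gamma'(tau) = (1/4, -(4/3)*tau); f(tau, V)^k = -Gamma^k_ij(gamma(tau)) gamma'^i(tau) V^j; h = 1/3; intermediate values shown to 6 dp
curve data and Christoffel symbols at the stage parameters:
  tau = 0.000000: gamma = (0.250000, 0.000000), gamma' = (0.250000, 0.000000); Gamma_sss = 2.000000, Gamma_sst = 0.000000, Gamma_stt = 0.000000, Gamma_tss = 0.000000, Gamma_tst = 0.000000, Gamma_ttt = 0.000000
  tau = 0.166667: gamma = (0.291667, -0.018519), gamma' = (0.250000, -0.222222); Gamma_sss = 1.976471, Gamma_sst = 0.000000, Gamma_stt = 0.000000, Gamma_tss = 0.000000, Gamma_tst = 0.000000, Gamma_ttt = 0.000000
  tau = 0.333333: gamma = (0.333333, -0.074074), gamma' = (0.250000, -0.444444); Gamma_sss = 1.920000, Gamma_sst = 0.000000, Gamma_stt = 0.000000, Gamma_tss = 0.000000, Gamma_tst = 0.000000, Gamma_ttt = 0.000000
  tau = 0.500000: gamma = (0.375000, -0.166667), gamma' = (0.250000, -0.666667); Gamma_sss = 1.846154, Gamma_sst = 0.000000, Gamma_stt = 0.000000, Gamma_tss = 0.000000, Gamma_tst = 0.000000, Gamma_ttt = 0.000000
  tau = 0.666667: gamma = (0.416667, -0.296296), gamma' = (0.250000, -0.888889); Gamma_sss = 1.764706, Gamma_sst = 0.000000, Gamma_stt = 0.000000, Gamma_tss = 0.000000, Gamma_tst = 0.000000, Gamma_ttt = 0.000000
  tau = 0.833333: gamma = (0.458333, -0.462963), gamma' = (0.250000, -1.111111); Gamma_sss = 1.681529, Gamma_sst = 0.000000, Gamma_stt = 0.000000, Gamma_tss = 0.000000, Gamma_tst = 0.000000, Gamma_ttt = 0.000000
  tau = 1.000000: gamma = (0.500000, -0.666667), gamma' = (0.250000, -1.333333); Gamma_sss = 1.600000, Gamma_sst = 0.000000, Gamma_stt = 0.000000, Gamma_tss = 0.000000, Gamma_tst = 0.000000, Gamma_ttt = 0.000000
step 0: V^s = -0.5000, V^t = -1.0000
step 1: k1 = (0.250000, 0.000000), k2 = (0.226471, 0.000000), k3 = (0.228408, 0.000000), k4 = (0.203455, 0.000000); V <- V + (h/6)(k1 + 2k2 + 2k3 + k4): V^s = -0.4243, V^t = -1.0000
step 2: k1 = (0.203648, 0.000000), k2 = (0.180150, 0.000000), k3 = (0.181957, 0.000000), k4 = (0.160418, 0.000000); V <- V + (h/6)(k1 + 2k2 + 2k3 + k4): V^s = -0.3638, V^t = -1.0000
step 3: k1 = (0.160503, 0.000000), k2 = (0.141692, 0.000000), k3 = (0.143010, 0.000000), k4 = (0.126454, 0.000000); V <- V + (h/6)(k1 + 2k2 + 2k3 + k4): V^s = -0.3162, V^t = -1.0000

Answer: V^s = -0.3162, V^t = -1.0000
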